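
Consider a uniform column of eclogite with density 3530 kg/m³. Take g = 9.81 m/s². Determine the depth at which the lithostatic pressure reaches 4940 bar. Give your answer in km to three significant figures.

h = P/(ρg) = 4940 bar / (3530 kg/m³ × 9.81 m/s²) = 4.940×10^8 Pa / 34629 Pa/m = 14265 m
= 14.265 km

14.3 km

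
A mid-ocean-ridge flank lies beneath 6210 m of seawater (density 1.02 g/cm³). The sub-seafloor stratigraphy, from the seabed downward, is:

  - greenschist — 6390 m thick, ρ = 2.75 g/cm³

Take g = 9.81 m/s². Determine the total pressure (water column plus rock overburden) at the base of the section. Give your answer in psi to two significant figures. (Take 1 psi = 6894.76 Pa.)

seawater: 1020 kg/m³ × 9.81 m/s² × 6210 m = 6.214×10^7 Pa = 9012 psi
greenschist: 2750 kg/m³ × 9.81 m/s² × 6390 m = 1.724×10^8 Pa = 25003 psi
Total = 9012 + 25003 = 34015 psi

34000 psi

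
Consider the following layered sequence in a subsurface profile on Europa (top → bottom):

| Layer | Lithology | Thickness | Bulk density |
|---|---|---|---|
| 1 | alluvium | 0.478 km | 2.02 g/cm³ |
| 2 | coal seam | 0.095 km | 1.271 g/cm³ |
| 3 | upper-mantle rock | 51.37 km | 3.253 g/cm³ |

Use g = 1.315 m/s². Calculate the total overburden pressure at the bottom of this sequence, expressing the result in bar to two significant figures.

2200 bar

alluvium: 2020 kg/m³ × 1.315 m/s² × 478 m = 1.270×10^6 Pa = 12.70 bar
coal seam: 1271 kg/m³ × 1.315 m/s² × 95 m = 1.588×10^5 Pa = 1.588 bar
upper-mantle rock: 3253 kg/m³ × 1.315 m/s² × 51370 m = 2.197×10^8 Pa = 2197 bar
Total = 12.70 + 1.588 + 2197 = 2211.7 bar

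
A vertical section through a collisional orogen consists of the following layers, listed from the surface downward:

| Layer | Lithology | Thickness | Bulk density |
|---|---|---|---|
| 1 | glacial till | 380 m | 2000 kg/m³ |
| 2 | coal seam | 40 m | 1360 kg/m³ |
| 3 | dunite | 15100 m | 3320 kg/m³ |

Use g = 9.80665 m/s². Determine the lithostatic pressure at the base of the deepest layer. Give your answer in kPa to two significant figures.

glacial till: 2000 kg/m³ × 9.80665 m/s² × 380 m = 7.453×10^6 Pa = 7453 kPa
coal seam: 1360 kg/m³ × 9.80665 m/s² × 40 m = 5.335×10^5 Pa = 533.5 kPa
dunite: 3320 kg/m³ × 9.80665 m/s² × 15100 m = 4.916×10^8 Pa = 4.916×10^5 kPa
Total = 7453 + 533.5 + 4.916×10^5 = 4.9961×10^5 kPa

500000 kPa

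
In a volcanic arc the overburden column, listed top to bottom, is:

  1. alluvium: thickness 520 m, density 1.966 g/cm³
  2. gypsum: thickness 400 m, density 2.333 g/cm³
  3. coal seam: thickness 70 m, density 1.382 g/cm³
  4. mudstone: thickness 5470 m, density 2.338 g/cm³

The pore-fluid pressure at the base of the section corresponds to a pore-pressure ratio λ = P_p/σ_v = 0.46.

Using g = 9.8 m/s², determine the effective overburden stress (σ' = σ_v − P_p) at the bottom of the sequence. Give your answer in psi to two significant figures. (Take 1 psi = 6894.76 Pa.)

11000 psi

Overburden (lithostatic) stress σ_v:
alluvium: 1966 kg/m³ × 9.8 m/s² × 520 m = 1.002×10^7 Pa = 10.02 MPa
gypsum: 2333 kg/m³ × 9.8 m/s² × 400 m = 9.145×10^6 Pa = 9.145 MPa
coal seam: 1382 kg/m³ × 9.8 m/s² × 70 m = 9.481×10^5 Pa = 0.9481 MPa
mudstone: 2338 kg/m³ × 9.8 m/s² × 5470 m = 1.253×10^8 Pa = 125.3 MPa
Total = 10.02 + 9.145 + 0.9481 + 125.3 = 145.44 MPa
Pore pressure P_p = λ·σ_v = 0.46 × 145.4 MPa = 66.90 MPa
Effective stress σ' = σ_v − P_p = 145.4 − 66.90 = 78.539 MPa = 11391 psi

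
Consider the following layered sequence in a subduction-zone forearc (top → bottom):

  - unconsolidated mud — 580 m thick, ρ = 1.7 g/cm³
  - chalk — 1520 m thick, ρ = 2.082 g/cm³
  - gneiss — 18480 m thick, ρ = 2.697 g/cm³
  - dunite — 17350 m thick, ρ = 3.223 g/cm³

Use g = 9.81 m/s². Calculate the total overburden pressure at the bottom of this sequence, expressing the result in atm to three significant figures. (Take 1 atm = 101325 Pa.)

unconsolidated mud: 1700 kg/m³ × 9.81 m/s² × 580 m = 9.673×10^6 Pa = 95.46 atm
chalk: 2082 kg/m³ × 9.81 m/s² × 1520 m = 3.105×10^7 Pa = 306.4 atm
gneiss: 2697 kg/m³ × 9.81 m/s² × 18480 m = 4.889×10^8 Pa = 4825 atm
dunite: 3223 kg/m³ × 9.81 m/s² × 17350 m = 5.486×10^8 Pa = 5414 atm
Total = 95.46 + 306.4 + 4825 + 5414 = 10641 atm

10600 atm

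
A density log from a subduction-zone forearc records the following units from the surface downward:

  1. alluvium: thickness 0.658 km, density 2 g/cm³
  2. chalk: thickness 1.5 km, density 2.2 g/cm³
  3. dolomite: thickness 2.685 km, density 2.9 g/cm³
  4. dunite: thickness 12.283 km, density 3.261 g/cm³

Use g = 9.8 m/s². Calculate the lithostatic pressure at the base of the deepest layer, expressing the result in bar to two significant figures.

alluvium: 2000 kg/m³ × 9.8 m/s² × 658 m = 1.290×10^7 Pa = 129.0 bar
chalk: 2200 kg/m³ × 9.8 m/s² × 1500 m = 3.234×10^7 Pa = 323.4 bar
dolomite: 2900 kg/m³ × 9.8 m/s² × 2685 m = 7.631×10^7 Pa = 763.1 bar
dunite: 3261 kg/m³ × 9.8 m/s² × 12283 m = 3.925×10^8 Pa = 3925 bar
Total = 129.0 + 323.4 + 763.1 + 3925 = 5140.8 bar

5100 bar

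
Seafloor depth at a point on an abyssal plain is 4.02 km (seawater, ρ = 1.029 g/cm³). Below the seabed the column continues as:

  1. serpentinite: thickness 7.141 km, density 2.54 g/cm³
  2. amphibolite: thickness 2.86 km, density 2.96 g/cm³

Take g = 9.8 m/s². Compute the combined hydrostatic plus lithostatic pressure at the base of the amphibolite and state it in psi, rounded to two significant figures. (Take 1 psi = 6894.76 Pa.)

seawater: 1029 kg/m³ × 9.8 m/s² × 4020 m = 4.054×10^7 Pa = 5880 psi
serpentinite: 2540 kg/m³ × 9.8 m/s² × 7141 m = 1.778×10^8 Pa = 25781 psi
amphibolite: 2960 kg/m³ × 9.8 m/s² × 2860 m = 8.296×10^7 Pa = 12033 psi
Total = 5880 + 25781 + 12033 = 43693 psi

44000 psi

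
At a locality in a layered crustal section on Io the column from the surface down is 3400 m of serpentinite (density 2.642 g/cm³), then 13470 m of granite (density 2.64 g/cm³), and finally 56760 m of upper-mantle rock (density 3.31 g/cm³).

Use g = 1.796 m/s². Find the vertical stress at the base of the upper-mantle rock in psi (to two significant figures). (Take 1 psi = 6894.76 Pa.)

61000 psi

serpentinite: 2642 kg/m³ × 1.796 m/s² × 3400 m = 1.613×10^7 Pa = 2340 psi
granite: 2640 kg/m³ × 1.796 m/s² × 13470 m = 6.387×10^7 Pa = 9263 psi
upper-mantle rock: 3310 kg/m³ × 1.796 m/s² × 56760 m = 3.374×10^8 Pa = 48939 psi
Total = 2340 + 9263 + 48939 = 60542 psi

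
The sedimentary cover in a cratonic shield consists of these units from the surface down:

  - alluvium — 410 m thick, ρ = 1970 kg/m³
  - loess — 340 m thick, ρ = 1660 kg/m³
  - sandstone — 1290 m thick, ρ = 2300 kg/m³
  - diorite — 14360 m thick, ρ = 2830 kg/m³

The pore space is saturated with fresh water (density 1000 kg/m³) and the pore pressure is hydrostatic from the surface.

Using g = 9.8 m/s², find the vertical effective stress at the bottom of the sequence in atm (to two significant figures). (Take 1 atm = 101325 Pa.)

Overburden (lithostatic) stress σ_v:
alluvium: 1970 kg/m³ × 9.8 m/s² × 410 m = 7.915×10^6 Pa = 7.915 MPa
loess: 1660 kg/m³ × 9.8 m/s² × 340 m = 5.531×10^6 Pa = 5.531 MPa
sandstone: 2300 kg/m³ × 9.8 m/s² × 1290 m = 2.908×10^7 Pa = 29.08 MPa
diorite: 2830 kg/m³ × 9.8 m/s² × 14360 m = 3.983×10^8 Pa = 398.3 MPa
Total = 7.915 + 5.531 + 29.08 + 398.3 = 440.78 MPa
Pore pressure P_p = 1000 kg/m³ × 9.8 m/s² × 16400 m = 1.607×10^8 Pa = 160.7 MPa
Effective stress σ' = σ_v − P_p = 440.8 − 160.7 = 280.06 MPa = 2764.0 atm

2800 atm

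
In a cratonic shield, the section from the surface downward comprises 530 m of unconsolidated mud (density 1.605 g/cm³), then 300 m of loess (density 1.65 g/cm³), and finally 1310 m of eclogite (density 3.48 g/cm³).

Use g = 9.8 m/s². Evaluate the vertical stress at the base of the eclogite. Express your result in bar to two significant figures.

580 bar

unconsolidated mud: 1605 kg/m³ × 9.8 m/s² × 530 m = 8.336×10^6 Pa = 83.36 bar
loess: 1650 kg/m³ × 9.8 m/s² × 300 m = 4.851×10^6 Pa = 48.51 bar
eclogite: 3480 kg/m³ × 9.8 m/s² × 1310 m = 4.468×10^7 Pa = 446.8 bar
Total = 83.36 + 48.51 + 446.8 = 578.64 bar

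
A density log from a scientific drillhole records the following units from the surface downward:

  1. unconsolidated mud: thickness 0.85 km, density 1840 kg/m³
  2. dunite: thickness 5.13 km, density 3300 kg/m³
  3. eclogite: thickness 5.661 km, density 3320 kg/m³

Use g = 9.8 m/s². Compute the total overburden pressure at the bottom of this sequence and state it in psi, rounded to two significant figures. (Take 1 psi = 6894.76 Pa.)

unconsolidated mud: 1840 kg/m³ × 9.8 m/s² × 850 m = 1.533×10^7 Pa = 2223 psi
dunite: 3300 kg/m³ × 9.8 m/s² × 5130 m = 1.659×10^8 Pa = 24062 psi
eclogite: 3320 kg/m³ × 9.8 m/s² × 5661 m = 1.842×10^8 Pa = 26714 psi
Total = 2223 + 24062 + 26714 = 52999 psi

53000 psi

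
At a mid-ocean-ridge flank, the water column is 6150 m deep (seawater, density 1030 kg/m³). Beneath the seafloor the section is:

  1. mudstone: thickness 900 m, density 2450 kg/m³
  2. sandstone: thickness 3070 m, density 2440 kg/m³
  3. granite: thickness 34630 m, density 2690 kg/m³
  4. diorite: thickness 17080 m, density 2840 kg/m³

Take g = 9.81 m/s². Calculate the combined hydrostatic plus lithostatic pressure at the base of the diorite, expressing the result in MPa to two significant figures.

seawater: 1030 kg/m³ × 9.81 m/s² × 6150 m = 6.214×10^7 Pa = 62.14 MPa
mudstone: 2450 kg/m³ × 9.81 m/s² × 900 m = 2.163×10^7 Pa = 21.63 MPa
sandstone: 2440 kg/m³ × 9.81 m/s² × 3070 m = 7.348×10^7 Pa = 73.48 MPa
granite: 2690 kg/m³ × 9.81 m/s² × 34630 m = 9.138×10^8 Pa = 913.8 MPa
diorite: 2840 kg/m³ × 9.81 m/s² × 17080 m = 4.759×10^8 Pa = 475.9 MPa
Total = 62.14 + 21.63 + 73.48 + 913.8 + 475.9 = 1547.0 MPa

1500 MPa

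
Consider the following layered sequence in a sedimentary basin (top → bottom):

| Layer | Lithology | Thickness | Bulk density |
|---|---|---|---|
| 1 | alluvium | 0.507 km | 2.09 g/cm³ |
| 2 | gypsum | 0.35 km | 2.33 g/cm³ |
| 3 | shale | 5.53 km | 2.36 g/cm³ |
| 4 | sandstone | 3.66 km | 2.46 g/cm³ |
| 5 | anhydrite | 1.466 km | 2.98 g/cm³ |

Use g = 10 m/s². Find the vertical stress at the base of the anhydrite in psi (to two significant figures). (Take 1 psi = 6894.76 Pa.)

alluvium: 2090 kg/m³ × 10 m/s² × 507 m = 1.060×10^7 Pa = 1537 psi
gypsum: 2330 kg/m³ × 10 m/s² × 350 m = 8.155×10^6 Pa = 1183 psi
shale: 2360 kg/m³ × 10 m/s² × 5530 m = 1.305×10^8 Pa = 18929 psi
sandstone: 2460 kg/m³ × 10 m/s² × 3660 m = 9.004×10^7 Pa = 13059 psi
anhydrite: 2980 kg/m³ × 10 m/s² × 1466 m = 4.369×10^7 Pa = 6336 psi
Total = 1537 + 1183 + 18929 + 13059 + 6336 = 41043 psi

41000 psi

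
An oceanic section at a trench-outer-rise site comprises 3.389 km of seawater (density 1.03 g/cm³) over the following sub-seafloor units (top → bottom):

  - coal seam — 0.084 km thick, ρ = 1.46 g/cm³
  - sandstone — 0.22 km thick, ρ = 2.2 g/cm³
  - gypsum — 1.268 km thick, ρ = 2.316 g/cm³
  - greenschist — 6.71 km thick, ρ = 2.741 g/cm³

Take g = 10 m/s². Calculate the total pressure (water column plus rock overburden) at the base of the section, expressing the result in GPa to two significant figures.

seawater: 1030 kg/m³ × 10 m/s² × 3389 m = 3.491×10^7 Pa = 0.03491 GPa
coal seam: 1460 kg/m³ × 10 m/s² × 84 m = 1.226×10^6 Pa = 1.226×10^-3 GPa
sandstone: 2200 kg/m³ × 10 m/s² × 220 m = 4.840×10^6 Pa = 4.840×10^-3 GPa
gypsum: 2316 kg/m³ × 10 m/s² × 1268 m = 2.937×10^7 Pa = 0.02937 GPa
greenschist: 2741 kg/m³ × 10 m/s² × 6710 m = 1.839×10^8 Pa = 0.1839 GPa
Total = 0.03491 + 1.226×10^-3 + 4.840×10^-3 + 0.02937 + 0.1839 = 0.25426 GPa

0.25 GPa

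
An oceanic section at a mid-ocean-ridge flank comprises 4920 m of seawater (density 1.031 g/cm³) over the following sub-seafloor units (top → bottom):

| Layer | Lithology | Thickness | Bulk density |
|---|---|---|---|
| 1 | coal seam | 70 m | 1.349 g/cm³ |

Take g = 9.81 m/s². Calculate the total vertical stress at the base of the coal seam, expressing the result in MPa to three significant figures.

seawater: 1031 kg/m³ × 9.81 m/s² × 4920 m = 4.976×10^7 Pa = 49.76 MPa
coal seam: 1349 kg/m³ × 9.81 m/s² × 70 m = 9.264×10^5 Pa = 0.9264 MPa
Total = 49.76 + 0.9264 = 50.688 MPa

50.7 MPa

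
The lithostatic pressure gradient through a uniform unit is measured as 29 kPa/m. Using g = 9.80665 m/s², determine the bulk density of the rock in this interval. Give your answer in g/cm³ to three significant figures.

2.96 g/cm³

ρ = (dP/dz)/g = 29 kPa/m / 9.80665 m/s² = 29000 Pa/m / 9.80665 m/s² = 2957.2 kg/m³
= 2.957 g/cm³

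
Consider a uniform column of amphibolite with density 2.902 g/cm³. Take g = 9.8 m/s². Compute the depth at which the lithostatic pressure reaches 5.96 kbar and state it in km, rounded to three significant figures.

h = P/(ρg) = 5.96 kbar / (2902 kg/m³ × 9.8 m/s²) = 5.960×10^8 Pa / 28440 Pa/m = 20957 m
= 20.957 km

21.0 km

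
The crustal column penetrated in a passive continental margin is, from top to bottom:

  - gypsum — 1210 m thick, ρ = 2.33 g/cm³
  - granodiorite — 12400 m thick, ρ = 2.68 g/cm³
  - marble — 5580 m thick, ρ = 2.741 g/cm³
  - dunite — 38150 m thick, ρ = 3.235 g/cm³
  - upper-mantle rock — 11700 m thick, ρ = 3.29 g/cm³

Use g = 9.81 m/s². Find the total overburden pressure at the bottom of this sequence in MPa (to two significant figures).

gypsum: 2330 kg/m³ × 9.81 m/s² × 1210 m = 2.766×10^7 Pa = 27.66 MPa
granodiorite: 2680 kg/m³ × 9.81 m/s² × 12400 m = 3.260×10^8 Pa = 326.0 MPa
marble: 2741 kg/m³ × 9.81 m/s² × 5580 m = 1.500×10^8 Pa = 150.0 MPa
dunite: 3235 kg/m³ × 9.81 m/s² × 38150 m = 1.211×10^9 Pa = 1211 MPa
upper-mantle rock: 3290 kg/m³ × 9.81 m/s² × 11700 m = 3.776×10^8 Pa = 377.6 MPa
Total = 27.66 + 326.0 + 150.0 + 1211 + 377.6 = 2092.0 MPa

2100 MPa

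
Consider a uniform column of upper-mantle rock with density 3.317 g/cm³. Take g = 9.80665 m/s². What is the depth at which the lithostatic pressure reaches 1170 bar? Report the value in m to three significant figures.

h = P/(ρg) = 1170 bar / (3317 kg/m³ × 9.80665 m/s²) = 1.170×10^8 Pa / 32529 Pa/m = 3596.8 m

3600 m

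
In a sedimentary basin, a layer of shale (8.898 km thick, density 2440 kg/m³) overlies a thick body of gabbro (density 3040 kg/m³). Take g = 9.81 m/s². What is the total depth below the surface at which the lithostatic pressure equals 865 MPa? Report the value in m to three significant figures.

30800 m

Pressure at base of upper layers: 2440×9.81×8898 = 2.130×10^8 Pa = 213.0 MPa
Remaining pressure to be supplied by gabbro: 8.650×10^8 − 2.130×10^8 = 6.520×10^8 Pa
Additional depth in gabbro = 6.520×10^8 Pa / (3040 kg/m³ × 9.81 m/s²) = 21863 m
Total depth = 8898 m + 21863 m = 30761 m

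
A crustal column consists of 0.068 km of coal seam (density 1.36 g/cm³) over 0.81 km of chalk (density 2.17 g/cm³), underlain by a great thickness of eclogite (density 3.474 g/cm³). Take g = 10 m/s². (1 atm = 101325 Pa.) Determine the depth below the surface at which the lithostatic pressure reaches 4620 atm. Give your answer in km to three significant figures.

13.8 km

Pressure at base of upper layers: 1360×10×68 + 2170×10×810 = 1.850×10^7 Pa = 182.6 atm
Remaining pressure to be supplied by eclogite: 4.681×10^8 − 1.850×10^7 = 4.496×10^8 Pa
Additional depth in eclogite = 4.496×10^8 Pa / (3474 kg/m³ × 10 m/s²) = 12942 m
Total depth = 878 m + 12942 m = 13820 m
= 13.820 km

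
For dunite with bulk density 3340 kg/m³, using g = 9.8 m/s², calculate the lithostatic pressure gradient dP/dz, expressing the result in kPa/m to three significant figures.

32.7 kPa/m

dP/dz = ρg = 3340 kg/m³ × 9.8 m/s² = 32732 Pa/m
= 32732 Pa/m × (1 kPa/m / 1000.0 Pa/m) = 32.732 kPa/m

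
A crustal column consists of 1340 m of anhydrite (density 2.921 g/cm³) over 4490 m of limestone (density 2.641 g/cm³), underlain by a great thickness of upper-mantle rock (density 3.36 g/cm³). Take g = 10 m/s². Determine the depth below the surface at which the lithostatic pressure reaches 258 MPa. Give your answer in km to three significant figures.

Pressure at base of upper layers: 2921×10×1340 + 2641×10×4490 = 1.577×10^8 Pa = 157.7 MPa
Remaining pressure to be supplied by upper-mantle rock: 2.580×10^8 − 1.577×10^8 = 1.003×10^8 Pa
Additional depth in upper-mantle rock = 1.003×10^8 Pa / (3360 kg/m³ × 10 m/s²) = 2984.5 m
Total depth = 5830 m + 2984.5 m = 8814.5 m
= 8.8145 km

8.81 km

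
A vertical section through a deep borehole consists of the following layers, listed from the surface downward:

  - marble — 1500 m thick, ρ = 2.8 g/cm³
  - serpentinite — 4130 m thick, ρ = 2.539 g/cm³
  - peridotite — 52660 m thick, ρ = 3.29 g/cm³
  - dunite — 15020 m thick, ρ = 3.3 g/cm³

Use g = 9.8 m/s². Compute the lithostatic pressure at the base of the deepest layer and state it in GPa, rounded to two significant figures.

2.3 GPa

marble: 2800 kg/m³ × 9.8 m/s² × 1500 m = 4.116×10^7 Pa = 0.04116 GPa
serpentinite: 2539 kg/m³ × 9.8 m/s² × 4130 m = 1.028×10^8 Pa = 0.1028 GPa
peridotite: 3290 kg/m³ × 9.8 m/s² × 52660 m = 1.698×10^9 Pa = 1.698 GPa
dunite: 3300 kg/m³ × 9.8 m/s² × 15020 m = 4.857×10^8 Pa = 0.4857 GPa
Total = 0.04116 + 0.1028 + 1.698 + 0.4857 = 2.3275 GPa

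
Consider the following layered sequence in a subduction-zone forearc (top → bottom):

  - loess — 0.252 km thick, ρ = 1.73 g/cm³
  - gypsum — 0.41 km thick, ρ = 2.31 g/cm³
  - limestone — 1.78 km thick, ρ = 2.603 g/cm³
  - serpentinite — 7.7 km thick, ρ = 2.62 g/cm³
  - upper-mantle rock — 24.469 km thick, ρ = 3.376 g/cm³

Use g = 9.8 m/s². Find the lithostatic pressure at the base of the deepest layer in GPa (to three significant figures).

1.07 GPa

loess: 1730 kg/m³ × 9.8 m/s² × 252 m = 4.272×10^6 Pa = 4.272×10^-3 GPa
gypsum: 2310 kg/m³ × 9.8 m/s² × 410 m = 9.282×10^6 Pa = 9.282×10^-3 GPa
limestone: 2603 kg/m³ × 9.8 m/s² × 1780 m = 4.541×10^7 Pa = 0.04541 GPa
serpentinite: 2620 kg/m³ × 9.8 m/s² × 7700 m = 1.977×10^8 Pa = 0.1977 GPa
upper-mantle rock: 3376 kg/m³ × 9.8 m/s² × 24469 m = 8.096×10^8 Pa = 0.8096 GPa
Total = 4.272×10^-3 + 9.282×10^-3 + 0.04541 + 0.1977 + 0.8096 = 1.0662 GPa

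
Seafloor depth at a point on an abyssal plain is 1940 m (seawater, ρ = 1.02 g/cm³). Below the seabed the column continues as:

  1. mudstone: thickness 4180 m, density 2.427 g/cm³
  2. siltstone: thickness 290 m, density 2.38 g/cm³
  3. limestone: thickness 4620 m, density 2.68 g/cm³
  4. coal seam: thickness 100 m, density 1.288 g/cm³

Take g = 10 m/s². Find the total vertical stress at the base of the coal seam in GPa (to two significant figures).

seawater: 1020 kg/m³ × 10 m/s² × 1940 m = 1.979×10^7 Pa = 0.01979 GPa
mudstone: 2427 kg/m³ × 10 m/s² × 4180 m = 1.014×10^8 Pa = 0.1014 GPa
siltstone: 2380 kg/m³ × 10 m/s² × 290 m = 6.902×10^6 Pa = 6.902×10^-3 GPa
limestone: 2680 kg/m³ × 10 m/s² × 4620 m = 1.238×10^8 Pa = 0.1238 GPa
coal seam: 1288 kg/m³ × 10 m/s² × 100 m = 1.288×10^6 Pa = 1.288×10^-3 GPa
Total = 0.01979 + 0.1014 + 6.902×10^-3 + 0.1238 + 1.288×10^-3 = 0.25324 GPa

0.25 GPa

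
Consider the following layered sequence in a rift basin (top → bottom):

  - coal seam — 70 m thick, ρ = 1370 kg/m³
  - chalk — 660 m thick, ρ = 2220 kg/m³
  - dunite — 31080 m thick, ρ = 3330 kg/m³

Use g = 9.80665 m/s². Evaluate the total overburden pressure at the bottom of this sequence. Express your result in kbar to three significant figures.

coal seam: 1370 kg/m³ × 9.80665 m/s² × 70 m = 9.405×10^5 Pa = 9.405×10^-3 kbar
chalk: 2220 kg/m³ × 9.80665 m/s² × 660 m = 1.437×10^7 Pa = 0.1437 kbar
dunite: 3330 kg/m³ × 9.80665 m/s² × 31080 m = 1.015×10^9 Pa = 10.15 kbar
Total = 9.405×10^-3 + 0.1437 + 10.15 = 10.303 kbar

10.3 kbar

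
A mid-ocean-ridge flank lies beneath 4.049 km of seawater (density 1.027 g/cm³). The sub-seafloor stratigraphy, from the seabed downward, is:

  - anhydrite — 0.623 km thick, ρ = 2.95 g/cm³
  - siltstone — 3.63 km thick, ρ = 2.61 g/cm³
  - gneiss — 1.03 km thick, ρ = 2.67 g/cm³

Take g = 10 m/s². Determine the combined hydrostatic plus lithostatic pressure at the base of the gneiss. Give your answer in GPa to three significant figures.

0.182 GPa

seawater: 1027 kg/m³ × 10 m/s² × 4049 m = 4.158×10^7 Pa = 0.04158 GPa
anhydrite: 2950 kg/m³ × 10 m/s² × 623 m = 1.838×10^7 Pa = 0.01838 GPa
siltstone: 2610 kg/m³ × 10 m/s² × 3630 m = 9.474×10^7 Pa = 0.09474 GPa
gneiss: 2670 kg/m³ × 10 m/s² × 1030 m = 2.750×10^7 Pa = 0.02750 GPa
Total = 0.04158 + 0.01838 + 0.09474 + 0.02750 = 0.18221 GPa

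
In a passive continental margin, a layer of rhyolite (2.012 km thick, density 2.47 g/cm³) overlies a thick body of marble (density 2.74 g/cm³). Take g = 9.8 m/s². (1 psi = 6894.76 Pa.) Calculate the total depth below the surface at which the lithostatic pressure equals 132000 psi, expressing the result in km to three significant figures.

Pressure at base of upper layers: 2470×9.8×2012 = 4.870×10^7 Pa = 7064 psi
Remaining pressure to be supplied by marble: 9.101×10^8 − 4.870×10^7 = 8.614×10^8 Pa
Additional depth in marble = 8.614×10^8 Pa / (2740 kg/m³ × 9.8 m/s²) = 32080 m
Total depth = 2012 m + 32080 m = 34092 m
= 34.092 km

34.1 km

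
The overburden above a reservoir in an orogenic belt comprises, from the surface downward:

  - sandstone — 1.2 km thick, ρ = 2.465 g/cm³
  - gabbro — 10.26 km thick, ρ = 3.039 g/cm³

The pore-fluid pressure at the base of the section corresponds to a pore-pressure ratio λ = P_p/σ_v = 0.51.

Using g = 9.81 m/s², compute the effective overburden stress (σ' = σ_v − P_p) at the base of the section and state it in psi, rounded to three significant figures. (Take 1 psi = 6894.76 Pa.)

23800 psi

Overburden (lithostatic) stress σ_v:
sandstone: 2465 kg/m³ × 9.81 m/s² × 1200 m = 2.902×10^7 Pa = 29.02 MPa
gabbro: 3039 kg/m³ × 9.81 m/s² × 10260 m = 3.059×10^8 Pa = 305.9 MPa
Total = 29.02 + 305.9 = 334.90 MPa
Pore pressure P_p = λ·σ_v = 0.51 × 334.9 MPa = 170.8 MPa
Effective stress σ' = σ_v − P_p = 334.9 − 170.8 = 164.10 MPa = 23800 psi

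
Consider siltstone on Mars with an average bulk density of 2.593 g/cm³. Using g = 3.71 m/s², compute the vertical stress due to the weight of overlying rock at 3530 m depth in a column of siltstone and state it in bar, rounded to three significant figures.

siltstone: 2593 kg/m³ × 3.71 m/s² × 3530 m = 3.396×10^7 Pa = 339.6 bar

340 bar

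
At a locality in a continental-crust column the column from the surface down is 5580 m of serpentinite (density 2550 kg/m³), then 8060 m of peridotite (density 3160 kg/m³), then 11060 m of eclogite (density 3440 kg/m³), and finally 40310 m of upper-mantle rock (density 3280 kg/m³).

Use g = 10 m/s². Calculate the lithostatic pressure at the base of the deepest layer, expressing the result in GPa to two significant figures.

serpentinite: 2550 kg/m³ × 10 m/s² × 5580 m = 1.423×10^8 Pa = 0.1423 GPa
peridotite: 3160 kg/m³ × 10 m/s² × 8060 m = 2.547×10^8 Pa = 0.2547 GPa
eclogite: 3440 kg/m³ × 10 m/s² × 11060 m = 3.805×10^8 Pa = 0.3805 GPa
upper-mantle rock: 3280 kg/m³ × 10 m/s² × 40310 m = 1.322×10^9 Pa = 1.322 GPa
Total = 0.1423 + 0.2547 + 0.3805 + 1.322 = 2.0996 GPa

2.1 GPa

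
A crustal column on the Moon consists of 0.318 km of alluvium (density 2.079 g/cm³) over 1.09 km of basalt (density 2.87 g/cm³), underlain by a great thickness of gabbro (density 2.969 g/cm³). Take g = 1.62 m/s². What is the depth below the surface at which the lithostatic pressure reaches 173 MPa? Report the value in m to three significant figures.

36100 m

Pressure at base of upper layers: 2079×1.62×318 + 2870×1.62×1090 = 6.139×10^6 Pa = 6.139 MPa
Remaining pressure to be supplied by gabbro: 1.730×10^8 − 6.139×10^6 = 1.669×10^8 Pa
Additional depth in gabbro = 1.669×10^8 Pa / (2969 kg/m³ × 1.62 m/s²) = 34692 m
Total depth = 1408 m + 34692 m = 36100 m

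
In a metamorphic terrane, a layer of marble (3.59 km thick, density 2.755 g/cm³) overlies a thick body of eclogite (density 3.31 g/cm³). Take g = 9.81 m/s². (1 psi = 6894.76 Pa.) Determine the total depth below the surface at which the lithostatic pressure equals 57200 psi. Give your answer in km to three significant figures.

12.7 km

Pressure at base of upper layers: 2755×9.81×3590 = 9.703×10^7 Pa = 14072 psi
Remaining pressure to be supplied by eclogite: 3.944×10^8 − 9.703×10^7 = 2.974×10^8 Pa
Additional depth in eclogite = 2.974×10^8 Pa / (3310 kg/m³ × 9.81 m/s²) = 9157.5 m
Total depth = 3590 m + 9157.5 m = 12748 m
= 12.748 km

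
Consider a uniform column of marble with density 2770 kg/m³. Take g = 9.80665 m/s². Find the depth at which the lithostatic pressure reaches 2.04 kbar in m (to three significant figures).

7510 m

h = P/(ρg) = 2.04 kbar / (2770 kg/m³ × 9.80665 m/s²) = 2.040×10^8 Pa / 27164 Pa/m = 7509.8 m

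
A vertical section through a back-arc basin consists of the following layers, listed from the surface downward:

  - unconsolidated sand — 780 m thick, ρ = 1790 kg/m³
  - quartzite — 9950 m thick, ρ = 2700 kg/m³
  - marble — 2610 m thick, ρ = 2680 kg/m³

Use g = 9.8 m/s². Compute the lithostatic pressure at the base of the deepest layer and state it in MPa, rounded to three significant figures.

346 MPa

unconsolidated sand: 1790 kg/m³ × 9.8 m/s² × 780 m = 1.368×10^7 Pa = 13.68 MPa
quartzite: 2700 kg/m³ × 9.8 m/s² × 9950 m = 2.633×10^8 Pa = 263.3 MPa
marble: 2680 kg/m³ × 9.8 m/s² × 2610 m = 6.855×10^7 Pa = 68.55 MPa
Total = 13.68 + 263.3 + 68.55 = 345.51 MPa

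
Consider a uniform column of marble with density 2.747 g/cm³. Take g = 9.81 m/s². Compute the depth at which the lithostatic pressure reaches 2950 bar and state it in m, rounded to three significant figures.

h = P/(ρg) = 2950 bar / (2747 kg/m³ × 9.81 m/s²) = 2.950×10^8 Pa / 26948 Pa/m = 10947 m

10900 m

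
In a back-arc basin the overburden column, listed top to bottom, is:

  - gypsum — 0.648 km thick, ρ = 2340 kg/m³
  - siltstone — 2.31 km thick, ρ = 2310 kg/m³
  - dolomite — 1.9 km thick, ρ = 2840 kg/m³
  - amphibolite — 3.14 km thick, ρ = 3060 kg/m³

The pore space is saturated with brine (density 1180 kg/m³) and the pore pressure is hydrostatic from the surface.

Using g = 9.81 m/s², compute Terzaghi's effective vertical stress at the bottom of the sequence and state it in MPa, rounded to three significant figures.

Overburden (lithostatic) stress σ_v:
gypsum: 2340 kg/m³ × 9.81 m/s² × 648 m = 1.488×10^7 Pa = 14.88 MPa
siltstone: 2310 kg/m³ × 9.81 m/s² × 2310 m = 5.235×10^7 Pa = 52.35 MPa
dolomite: 2840 kg/m³ × 9.81 m/s² × 1900 m = 5.293×10^7 Pa = 52.93 MPa
amphibolite: 3060 kg/m³ × 9.81 m/s² × 3140 m = 9.426×10^7 Pa = 94.26 MPa
Total = 14.88 + 52.35 + 52.93 + 94.26 = 214.42 MPa
Pore pressure P_p = 1180 kg/m³ × 9.81 m/s² × 7998 m = 9.258×10^7 Pa = 92.58 MPa
Effective stress σ' = σ_v − P_p = 214.4 − 92.58 = 121.83 MPa

122 MPa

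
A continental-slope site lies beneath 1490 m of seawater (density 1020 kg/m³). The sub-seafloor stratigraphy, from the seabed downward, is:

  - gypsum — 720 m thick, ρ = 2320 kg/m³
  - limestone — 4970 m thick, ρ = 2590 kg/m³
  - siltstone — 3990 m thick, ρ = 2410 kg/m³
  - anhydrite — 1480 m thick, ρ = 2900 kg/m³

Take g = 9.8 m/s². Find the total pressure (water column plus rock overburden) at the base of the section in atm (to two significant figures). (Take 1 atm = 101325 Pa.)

seawater: 1020 kg/m³ × 9.8 m/s² × 1490 m = 1.489×10^7 Pa = 147.0 atm
gypsum: 2320 kg/m³ × 9.8 m/s² × 720 m = 1.637×10^7 Pa = 161.6 atm
limestone: 2590 kg/m³ × 9.8 m/s² × 4970 m = 1.261×10^8 Pa = 1245 atm
siltstone: 2410 kg/m³ × 9.8 m/s² × 3990 m = 9.424×10^7 Pa = 930.0 atm
anhydrite: 2900 kg/m³ × 9.8 m/s² × 1480 m = 4.206×10^7 Pa = 415.1 atm
Total = 147.0 + 161.6 + 1245 + 930.0 + 415.1 = 2898.7 atm

2900 atm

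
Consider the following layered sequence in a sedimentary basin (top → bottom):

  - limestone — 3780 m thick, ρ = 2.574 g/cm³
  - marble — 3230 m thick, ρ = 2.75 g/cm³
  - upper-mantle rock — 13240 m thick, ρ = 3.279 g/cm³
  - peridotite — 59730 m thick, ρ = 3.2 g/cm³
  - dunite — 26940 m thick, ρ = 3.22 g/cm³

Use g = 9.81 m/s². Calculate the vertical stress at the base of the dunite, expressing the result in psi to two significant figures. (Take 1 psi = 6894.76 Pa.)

limestone: 2574 kg/m³ × 9.81 m/s² × 3780 m = 9.545×10^7 Pa = 13844 psi
marble: 2750 kg/m³ × 9.81 m/s² × 3230 m = 8.714×10^7 Pa = 12638 psi
upper-mantle rock: 3279 kg/m³ × 9.81 m/s² × 13240 m = 4.259×10^8 Pa = 61770 psi
peridotite: 3200 kg/m³ × 9.81 m/s² × 59730 m = 1.875×10^9 Pa = 2.720×10^5 psi
dunite: 3220 kg/m³ × 9.81 m/s² × 26940 m = 8.510×10^8 Pa = 1.234×10^5 psi
Total = 13844 + 12638 + 61770 + 2.720×10^5 + 1.234×10^5 = 4.8363×10^5 psi

480000 psi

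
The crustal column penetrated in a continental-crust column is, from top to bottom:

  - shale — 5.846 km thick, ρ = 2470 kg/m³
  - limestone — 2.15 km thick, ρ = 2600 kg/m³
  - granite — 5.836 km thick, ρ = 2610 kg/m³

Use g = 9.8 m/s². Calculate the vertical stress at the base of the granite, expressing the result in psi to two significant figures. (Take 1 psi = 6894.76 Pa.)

shale: 2470 kg/m³ × 9.8 m/s² × 5846 m = 1.415×10^8 Pa = 20524 psi
limestone: 2600 kg/m³ × 9.8 m/s² × 2150 m = 5.478×10^7 Pa = 7945 psi
granite: 2610 kg/m³ × 9.8 m/s² × 5836 m = 1.493×10^8 Pa = 21650 psi
Total = 20524 + 7945 + 21650 = 50120 psi

50000 psi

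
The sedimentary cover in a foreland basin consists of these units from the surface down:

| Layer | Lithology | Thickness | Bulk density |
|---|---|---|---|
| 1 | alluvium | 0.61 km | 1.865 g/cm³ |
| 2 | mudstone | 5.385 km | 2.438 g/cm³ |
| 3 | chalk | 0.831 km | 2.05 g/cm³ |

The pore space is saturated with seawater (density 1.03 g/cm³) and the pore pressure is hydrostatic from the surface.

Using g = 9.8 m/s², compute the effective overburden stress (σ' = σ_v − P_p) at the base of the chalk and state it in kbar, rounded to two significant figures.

Overburden (lithostatic) stress σ_v:
alluvium: 1865 kg/m³ × 9.8 m/s² × 610 m = 1.115×10^7 Pa = 11.15 MPa
mudstone: 2438 kg/m³ × 9.8 m/s² × 5385 m = 1.287×10^8 Pa = 128.7 MPa
chalk: 2050 kg/m³ × 9.8 m/s² × 831 m = 1.669×10^7 Pa = 16.69 MPa
Total = 11.15 + 128.7 + 16.69 = 156.50 MPa
Pore pressure P_p = 1030 kg/m³ × 9.8 m/s² × 6826 m = 6.890×10^7 Pa = 68.90 MPa
Effective stress σ' = σ_v − P_p = 156.5 − 68.90 = 87.603 MPa = 0.87603 kbar

0.88 kbar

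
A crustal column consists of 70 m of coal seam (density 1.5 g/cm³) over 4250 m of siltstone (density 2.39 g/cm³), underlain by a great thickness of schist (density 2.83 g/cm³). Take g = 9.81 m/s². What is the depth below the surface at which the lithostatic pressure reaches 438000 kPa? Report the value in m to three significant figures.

16500 m

Pressure at base of upper layers: 1500×9.81×70 + 2390×9.81×4250 = 1.007×10^8 Pa = 1.007×10^5 kPa
Remaining pressure to be supplied by schist: 4.380×10^8 − 1.007×10^8 = 3.373×10^8 Pa
Additional depth in schist = 3.373×10^8 Pa / (2830 kg/m³ × 9.81 m/s²) = 12150 m
Total depth = 4320 m + 12150 m = 16470 m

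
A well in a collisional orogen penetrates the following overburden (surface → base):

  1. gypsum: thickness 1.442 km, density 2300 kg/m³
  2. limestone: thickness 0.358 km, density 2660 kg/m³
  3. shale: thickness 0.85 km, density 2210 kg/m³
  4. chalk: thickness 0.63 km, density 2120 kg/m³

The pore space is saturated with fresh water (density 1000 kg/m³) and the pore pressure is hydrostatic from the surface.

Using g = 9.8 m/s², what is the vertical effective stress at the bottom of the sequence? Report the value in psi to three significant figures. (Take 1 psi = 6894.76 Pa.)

5970 psi

Overburden (lithostatic) stress σ_v:
gypsum: 2300 kg/m³ × 9.8 m/s² × 1442 m = 3.250×10^7 Pa = 32.50 MPa
limestone: 2660 kg/m³ × 9.8 m/s² × 358 m = 9.332×10^6 Pa = 9.332 MPa
shale: 2210 kg/m³ × 9.8 m/s² × 850 m = 1.841×10^7 Pa = 18.41 MPa
chalk: 2120 kg/m³ × 9.8 m/s² × 630 m = 1.309×10^7 Pa = 13.09 MPa
Total = 32.50 + 9.332 + 18.41 + 13.09 = 73.333 MPa
Pore pressure P_p = 1000 kg/m³ × 9.8 m/s² × 3280 m = 3.214×10^7 Pa = 32.14 MPa
Effective stress σ' = σ_v − P_p = 73.33 − 32.14 = 41.189 MPa = 5974.0 psi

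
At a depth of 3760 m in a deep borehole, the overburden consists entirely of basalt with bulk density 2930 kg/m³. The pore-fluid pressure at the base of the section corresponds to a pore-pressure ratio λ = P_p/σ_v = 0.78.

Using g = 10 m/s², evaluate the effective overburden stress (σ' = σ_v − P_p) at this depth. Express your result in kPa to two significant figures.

24000 kPa

Overburden (lithostatic) stress σ_v:
basalt: 2930 kg/m³ × 10 m/s² × 3760 m = 1.102×10^8 Pa = 110.2 MPa
Pore pressure P_p = λ·σ_v = 0.78 × 110.2 MPa = 85.93 MPa
Effective stress σ' = σ_v − P_p = 110.2 − 85.93 = 24.237 MPa = 24237 kPa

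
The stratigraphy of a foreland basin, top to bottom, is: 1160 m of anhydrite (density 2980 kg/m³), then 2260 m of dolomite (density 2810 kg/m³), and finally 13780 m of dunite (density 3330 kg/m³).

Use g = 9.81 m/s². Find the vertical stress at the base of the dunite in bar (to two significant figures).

5500 bar

anhydrite: 2980 kg/m³ × 9.81 m/s² × 1160 m = 3.391×10^7 Pa = 339.1 bar
dolomite: 2810 kg/m³ × 9.81 m/s² × 2260 m = 6.230×10^7 Pa = 623.0 bar
dunite: 3330 kg/m³ × 9.81 m/s² × 13780 m = 4.502×10^8 Pa = 4502 bar
Total = 339.1 + 623.0 + 4502 = 5463.7 bar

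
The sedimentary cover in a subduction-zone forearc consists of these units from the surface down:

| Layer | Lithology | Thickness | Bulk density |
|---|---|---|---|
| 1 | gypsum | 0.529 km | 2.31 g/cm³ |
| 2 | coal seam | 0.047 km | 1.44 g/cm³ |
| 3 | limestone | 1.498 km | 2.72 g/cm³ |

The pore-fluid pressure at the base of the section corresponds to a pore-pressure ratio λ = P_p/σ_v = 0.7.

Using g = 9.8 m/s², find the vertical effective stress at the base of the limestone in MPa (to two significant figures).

Overburden (lithostatic) stress σ_v:
gypsum: 2310 kg/m³ × 9.8 m/s² × 529 m = 1.198×10^7 Pa = 11.98 MPa
coal seam: 1440 kg/m³ × 9.8 m/s² × 47 m = 6.633×10^5 Pa = 0.6633 MPa
limestone: 2720 kg/m³ × 9.8 m/s² × 1498 m = 3.993×10^7 Pa = 39.93 MPa
Total = 11.98 + 0.6633 + 39.93 = 52.569 MPa
Pore pressure P_p = λ·σ_v = 0.7 × 52.57 MPa = 36.80 MPa
Effective stress σ' = σ_v − P_p = 52.57 − 36.80 = 15.771 MPa

16 MPa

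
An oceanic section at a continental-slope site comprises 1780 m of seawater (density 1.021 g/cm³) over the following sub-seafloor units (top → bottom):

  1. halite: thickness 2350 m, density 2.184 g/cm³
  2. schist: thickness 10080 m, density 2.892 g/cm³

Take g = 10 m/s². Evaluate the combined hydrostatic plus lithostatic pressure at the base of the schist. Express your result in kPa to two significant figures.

seawater: 1021 kg/m³ × 10 m/s² × 1780 m = 1.817×10^7 Pa = 18174 kPa
halite: 2184 kg/m³ × 10 m/s² × 2350 m = 5.132×10^7 Pa = 51324 kPa
schist: 2892 kg/m³ × 10 m/s² × 10080 m = 2.915×10^8 Pa = 2.915×10^5 kPa
Total = 18174 + 51324 + 2.915×10^5 = 3.6101×10^5 kPa

360000 kPa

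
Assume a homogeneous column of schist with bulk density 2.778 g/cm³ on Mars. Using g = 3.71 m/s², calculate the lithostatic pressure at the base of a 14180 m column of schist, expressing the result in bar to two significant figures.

schist: 2778 kg/m³ × 3.71 m/s² × 14180 m = 1.461×10^8 Pa = 1461 bar

1500 bar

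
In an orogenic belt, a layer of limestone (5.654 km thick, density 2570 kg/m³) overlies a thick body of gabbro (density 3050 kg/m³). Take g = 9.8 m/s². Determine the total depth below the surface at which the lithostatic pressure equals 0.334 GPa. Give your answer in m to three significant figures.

Pressure at base of upper layers: 2570×9.8×5654 = 1.424×10^8 Pa = 0.1424 GPa
Remaining pressure to be supplied by gabbro: 3.340×10^8 − 1.424×10^8 = 1.916×10^8 Pa
Additional depth in gabbro = 1.916×10^8 Pa / (3050 kg/m³ × 9.8 m/s²) = 6410.1 m
Total depth = 5654 m + 6410.1 m = 12064 m

12100 m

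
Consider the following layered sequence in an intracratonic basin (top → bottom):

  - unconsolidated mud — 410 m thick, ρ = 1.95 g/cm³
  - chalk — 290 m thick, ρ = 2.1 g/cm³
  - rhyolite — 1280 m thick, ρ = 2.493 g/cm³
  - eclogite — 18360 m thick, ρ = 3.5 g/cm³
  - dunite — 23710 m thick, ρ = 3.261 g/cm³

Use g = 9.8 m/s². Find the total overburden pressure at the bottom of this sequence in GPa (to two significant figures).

unconsolidated mud: 1950 kg/m³ × 9.8 m/s² × 410 m = 7.835×10^6 Pa = 7.835×10^-3 GPa
chalk: 2100 kg/m³ × 9.8 m/s² × 290 m = 5.968×10^6 Pa = 5.968×10^-3 GPa
rhyolite: 2493 kg/m³ × 9.8 m/s² × 1280 m = 3.127×10^7 Pa = 0.03127 GPa
eclogite: 3500 kg/m³ × 9.8 m/s² × 18360 m = 6.297×10^8 Pa = 0.6297 GPa
dunite: 3261 kg/m³ × 9.8 m/s² × 23710 m = 7.577×10^8 Pa = 0.7577 GPa
Total = 7.835×10^-3 + 5.968×10^-3 + 0.03127 + 0.6297 + 0.7577 = 1.4325 GPa

1.4 GPa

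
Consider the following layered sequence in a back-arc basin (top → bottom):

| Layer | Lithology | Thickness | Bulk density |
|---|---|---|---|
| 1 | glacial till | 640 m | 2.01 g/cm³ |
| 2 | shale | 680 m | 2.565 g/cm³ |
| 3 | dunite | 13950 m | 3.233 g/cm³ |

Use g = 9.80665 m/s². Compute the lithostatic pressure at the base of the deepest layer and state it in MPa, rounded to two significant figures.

470 MPa

glacial till: 2010 kg/m³ × 9.80665 m/s² × 640 m = 1.262×10^7 Pa = 12.62 MPa
shale: 2565 kg/m³ × 9.80665 m/s² × 680 m = 1.710×10^7 Pa = 17.10 MPa
dunite: 3233 kg/m³ × 9.80665 m/s² × 13950 m = 4.423×10^8 Pa = 442.3 MPa
Total = 12.62 + 17.10 + 442.3 = 472.00 MPa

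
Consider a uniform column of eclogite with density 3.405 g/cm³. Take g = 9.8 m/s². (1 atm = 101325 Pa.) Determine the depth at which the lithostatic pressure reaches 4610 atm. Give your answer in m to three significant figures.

h = P/(ρg) = 4610 atm / (3405 kg/m³ × 9.8 m/s²) = 4.671×10^8 Pa / 33369 Pa/m = 13998 m

14000 m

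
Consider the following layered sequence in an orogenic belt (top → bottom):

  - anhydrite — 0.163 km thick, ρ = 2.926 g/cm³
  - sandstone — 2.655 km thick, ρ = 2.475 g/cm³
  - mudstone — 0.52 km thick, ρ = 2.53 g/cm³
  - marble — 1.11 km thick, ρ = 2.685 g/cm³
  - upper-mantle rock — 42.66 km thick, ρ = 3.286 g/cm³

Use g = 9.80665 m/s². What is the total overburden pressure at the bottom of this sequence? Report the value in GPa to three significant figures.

anhydrite: 2926 kg/m³ × 9.80665 m/s² × 163 m = 4.677×10^6 Pa = 4.677×10^-3 GPa
sandstone: 2475 kg/m³ × 9.80665 m/s² × 2655 m = 6.444×10^7 Pa = 0.06444 GPa
mudstone: 2530 kg/m³ × 9.80665 m/s² × 520 m = 1.290×10^7 Pa = 0.01290 GPa
marble: 2685 kg/m³ × 9.80665 m/s² × 1110 m = 2.923×10^7 Pa = 0.02923 GPa
upper-mantle rock: 3286 kg/m³ × 9.80665 m/s² × 42660 m = 1.375×10^9 Pa = 1.375 GPa
Total = 4.677×10^-3 + 0.06444 + 0.01290 + 0.02923 + 1.375 = 1.4860 GPa

1.49 GPa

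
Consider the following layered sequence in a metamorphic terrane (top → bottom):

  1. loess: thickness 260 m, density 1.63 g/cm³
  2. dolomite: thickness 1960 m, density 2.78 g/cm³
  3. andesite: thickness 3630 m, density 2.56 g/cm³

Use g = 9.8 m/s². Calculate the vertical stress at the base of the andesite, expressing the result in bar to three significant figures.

loess: 1630 kg/m³ × 9.8 m/s² × 260 m = 4.153×10^6 Pa = 41.53 bar
dolomite: 2780 kg/m³ × 9.8 m/s² × 1960 m = 5.340×10^7 Pa = 534.0 bar
andesite: 2560 kg/m³ × 9.8 m/s² × 3630 m = 9.107×10^7 Pa = 910.7 bar
Total = 41.53 + 534.0 + 910.7 = 1486.2 bar

1490 bar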